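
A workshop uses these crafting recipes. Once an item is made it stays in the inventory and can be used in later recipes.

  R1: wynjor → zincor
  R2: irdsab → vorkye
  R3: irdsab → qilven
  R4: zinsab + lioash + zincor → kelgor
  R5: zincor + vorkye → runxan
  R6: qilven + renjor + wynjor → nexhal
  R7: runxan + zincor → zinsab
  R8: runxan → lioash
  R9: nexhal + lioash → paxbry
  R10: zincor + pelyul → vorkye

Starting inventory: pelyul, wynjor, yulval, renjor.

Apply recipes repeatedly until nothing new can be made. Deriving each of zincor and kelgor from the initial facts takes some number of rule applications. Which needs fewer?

zincor: wynjor → zincor (R1). [1 rule application]
kelgor: Using R1, wynjor makes zincor. Using R10, zincor and pelyul make vorkye. zincor + vorkye → runxan (R5). runxan + zincor → zinsab (R7). Using R8, runxan makes lioash. zinsab + lioash + zincor → kelgor (R4). [6 rule applications]
zincor needs fewer.

zincor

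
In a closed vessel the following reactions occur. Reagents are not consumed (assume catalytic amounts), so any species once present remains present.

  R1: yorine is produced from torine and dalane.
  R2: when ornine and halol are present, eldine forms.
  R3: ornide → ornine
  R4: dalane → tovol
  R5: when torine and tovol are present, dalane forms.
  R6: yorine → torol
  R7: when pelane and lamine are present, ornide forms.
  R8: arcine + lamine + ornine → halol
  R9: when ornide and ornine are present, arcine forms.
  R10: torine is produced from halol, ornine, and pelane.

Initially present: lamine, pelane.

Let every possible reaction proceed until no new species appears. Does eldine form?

pelane and lamine present → ornide forms (R7).
ornide present → ornine forms (R3).
ornide and ornine present → arcine forms (R9).
arcine, lamine, and ornine present → halol forms (R8).
ornine and halol present → eldine forms (R2).

Yes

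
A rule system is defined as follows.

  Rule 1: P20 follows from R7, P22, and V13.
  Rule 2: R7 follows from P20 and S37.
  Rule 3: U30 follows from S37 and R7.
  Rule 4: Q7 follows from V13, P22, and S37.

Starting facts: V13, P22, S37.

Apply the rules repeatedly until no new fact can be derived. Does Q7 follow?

Yes

V13, P22, and S37 hold, so Q7 follows (Rule 4).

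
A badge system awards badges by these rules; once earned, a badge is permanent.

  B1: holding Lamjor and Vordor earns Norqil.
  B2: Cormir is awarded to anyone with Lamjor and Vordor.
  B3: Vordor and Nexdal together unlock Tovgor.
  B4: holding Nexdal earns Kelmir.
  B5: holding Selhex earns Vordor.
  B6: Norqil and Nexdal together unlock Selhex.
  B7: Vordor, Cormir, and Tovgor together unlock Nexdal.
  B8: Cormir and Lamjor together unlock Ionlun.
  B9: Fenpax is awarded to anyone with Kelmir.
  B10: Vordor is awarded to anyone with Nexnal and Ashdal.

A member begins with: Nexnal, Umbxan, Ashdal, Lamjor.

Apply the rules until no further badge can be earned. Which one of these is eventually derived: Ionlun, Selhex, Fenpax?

With Nexnal and Ashdal, Vordor is earned (B10).
With Lamjor and Vordor, Cormir is earned (B2).
With Cormir and Lamjor, Ionlun is earned (B8).
Selhex would need Norqil and Nexdal (B6), but Nexdal is never earned. Fenpax would need Kelmir (B9), but Kelmir is never earned.

Ionlun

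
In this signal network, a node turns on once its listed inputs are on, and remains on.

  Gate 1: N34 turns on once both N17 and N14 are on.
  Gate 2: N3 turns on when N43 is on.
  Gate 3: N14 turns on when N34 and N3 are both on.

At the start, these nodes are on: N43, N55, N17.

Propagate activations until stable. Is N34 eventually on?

N34 would need N17 and N14 (Gate 1), but N14 never turns on.

No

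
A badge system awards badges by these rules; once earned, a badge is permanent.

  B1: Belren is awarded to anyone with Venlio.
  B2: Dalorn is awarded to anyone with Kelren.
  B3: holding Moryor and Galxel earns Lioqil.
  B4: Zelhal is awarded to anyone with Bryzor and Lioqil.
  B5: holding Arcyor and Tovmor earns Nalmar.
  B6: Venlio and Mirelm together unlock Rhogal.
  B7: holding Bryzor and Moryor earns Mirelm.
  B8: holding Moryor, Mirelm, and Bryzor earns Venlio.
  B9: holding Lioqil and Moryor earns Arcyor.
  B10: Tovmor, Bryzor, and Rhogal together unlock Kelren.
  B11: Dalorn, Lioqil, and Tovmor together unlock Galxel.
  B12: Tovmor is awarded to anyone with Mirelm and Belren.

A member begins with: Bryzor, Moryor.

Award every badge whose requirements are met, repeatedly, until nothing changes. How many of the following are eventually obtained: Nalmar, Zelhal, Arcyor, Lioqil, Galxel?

Nalmar would need Arcyor and Tovmor (B5), but Arcyor is never earned.
Zelhal would need Bryzor and Lioqil (B4), but Lioqil is never earned.
Arcyor would need Lioqil and Moryor (B9), but Lioqil is never earned.
Lioqil would need Moryor and Galxel (B3), but Galxel is never earned.
Galxel would need Dalorn, Lioqil, and Tovmor (B11), but Lioqil is never earned.
None of the 5 are reached.

0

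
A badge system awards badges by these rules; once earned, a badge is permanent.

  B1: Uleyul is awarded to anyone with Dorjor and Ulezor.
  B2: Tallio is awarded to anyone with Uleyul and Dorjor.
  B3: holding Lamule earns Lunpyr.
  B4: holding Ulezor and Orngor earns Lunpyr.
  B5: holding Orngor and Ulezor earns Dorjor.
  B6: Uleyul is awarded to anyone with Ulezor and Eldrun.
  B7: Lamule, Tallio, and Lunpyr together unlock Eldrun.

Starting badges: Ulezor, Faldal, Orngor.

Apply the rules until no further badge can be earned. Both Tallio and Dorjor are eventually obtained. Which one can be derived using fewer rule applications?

Dorjor: With Orngor and Ulezor, Dorjor is earned (B5). [1 rule application]
Tallio: With Orngor and Ulezor, Dorjor is earned (B5). With Dorjor and Ulezor, Uleyul is earned (B1). With Uleyul and Dorjor, Tallio is earned (B2). [3 rule applications]
Dorjor needs fewer.

Dorjor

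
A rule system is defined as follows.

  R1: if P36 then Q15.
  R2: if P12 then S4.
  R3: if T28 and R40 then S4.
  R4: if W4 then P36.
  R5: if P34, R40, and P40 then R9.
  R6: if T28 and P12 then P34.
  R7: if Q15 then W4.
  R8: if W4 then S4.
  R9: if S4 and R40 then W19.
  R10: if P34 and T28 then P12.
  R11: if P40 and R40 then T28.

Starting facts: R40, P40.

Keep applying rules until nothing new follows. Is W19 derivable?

Yes

From P40 and R40, R11 gives T28.
From T28 and R40, R3 gives S4.
S4 and R40 hold, so W19 follows (R9).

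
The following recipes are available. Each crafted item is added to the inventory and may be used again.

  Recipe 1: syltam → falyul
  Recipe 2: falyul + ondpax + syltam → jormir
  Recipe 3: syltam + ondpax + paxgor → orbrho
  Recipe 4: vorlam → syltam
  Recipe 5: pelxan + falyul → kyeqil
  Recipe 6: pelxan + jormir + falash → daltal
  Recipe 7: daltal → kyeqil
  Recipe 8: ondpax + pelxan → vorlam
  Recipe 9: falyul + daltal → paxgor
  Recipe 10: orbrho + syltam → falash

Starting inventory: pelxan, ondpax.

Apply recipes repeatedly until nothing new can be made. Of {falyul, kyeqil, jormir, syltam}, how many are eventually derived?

4

ondpax + pelxan → vorlam (Recipe 8).
Using Recipe 4, vorlam makes syltam.
Using Recipe 1, syltam makes falyul.
falyul + ondpax + syltam → jormir (Recipe 2).
pelxan + falyul → kyeqil (Recipe 5).
falyul: reached.
kyeqil: reached.
jormir: reached.
syltam: reached.
All 4 are reached.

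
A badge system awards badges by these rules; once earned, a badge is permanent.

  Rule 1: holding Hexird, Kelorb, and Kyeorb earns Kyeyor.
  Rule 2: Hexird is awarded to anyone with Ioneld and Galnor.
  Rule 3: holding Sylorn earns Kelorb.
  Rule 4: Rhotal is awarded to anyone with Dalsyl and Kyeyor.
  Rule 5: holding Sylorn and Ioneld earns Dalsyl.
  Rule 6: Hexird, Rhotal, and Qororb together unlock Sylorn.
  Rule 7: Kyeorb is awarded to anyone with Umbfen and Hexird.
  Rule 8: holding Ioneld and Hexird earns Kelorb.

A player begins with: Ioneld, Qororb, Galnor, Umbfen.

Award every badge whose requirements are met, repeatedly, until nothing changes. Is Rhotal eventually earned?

Rhotal would need Dalsyl and Kyeyor (Rule 4), but Dalsyl is never earned.

No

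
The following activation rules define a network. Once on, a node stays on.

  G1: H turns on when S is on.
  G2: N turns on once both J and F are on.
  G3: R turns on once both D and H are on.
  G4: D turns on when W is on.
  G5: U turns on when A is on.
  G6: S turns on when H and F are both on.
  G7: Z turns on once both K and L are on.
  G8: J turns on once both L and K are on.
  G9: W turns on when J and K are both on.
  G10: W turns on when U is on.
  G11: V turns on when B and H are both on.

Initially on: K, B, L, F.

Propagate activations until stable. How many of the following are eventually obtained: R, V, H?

R would need D and H (G3), but H never turns on.
V would need B and H (G11), but H never turns on.
H would need S (G1), but S never turns on.
None of the 3 are reached.

0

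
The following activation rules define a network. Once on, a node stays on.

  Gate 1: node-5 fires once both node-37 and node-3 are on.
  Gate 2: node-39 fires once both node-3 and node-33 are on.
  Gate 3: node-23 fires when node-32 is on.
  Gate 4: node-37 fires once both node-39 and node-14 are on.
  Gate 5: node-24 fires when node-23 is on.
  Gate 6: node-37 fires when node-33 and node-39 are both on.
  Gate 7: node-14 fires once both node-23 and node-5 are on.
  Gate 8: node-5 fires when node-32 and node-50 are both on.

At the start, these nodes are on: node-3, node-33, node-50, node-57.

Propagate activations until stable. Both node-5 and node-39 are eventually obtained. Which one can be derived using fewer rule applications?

node-39: Gate 2: node-3 and node-33 on → node-39 on. [1 rule application]
node-5: node-3 and node-33 are on, so node-39 fires (Gate 2). node-33 and node-39 are on, so node-37 fires (Gate 6). node-37 and node-3 are on, so node-5 fires (Gate 1). [3 rule applications]
node-39 needs fewer.

node-39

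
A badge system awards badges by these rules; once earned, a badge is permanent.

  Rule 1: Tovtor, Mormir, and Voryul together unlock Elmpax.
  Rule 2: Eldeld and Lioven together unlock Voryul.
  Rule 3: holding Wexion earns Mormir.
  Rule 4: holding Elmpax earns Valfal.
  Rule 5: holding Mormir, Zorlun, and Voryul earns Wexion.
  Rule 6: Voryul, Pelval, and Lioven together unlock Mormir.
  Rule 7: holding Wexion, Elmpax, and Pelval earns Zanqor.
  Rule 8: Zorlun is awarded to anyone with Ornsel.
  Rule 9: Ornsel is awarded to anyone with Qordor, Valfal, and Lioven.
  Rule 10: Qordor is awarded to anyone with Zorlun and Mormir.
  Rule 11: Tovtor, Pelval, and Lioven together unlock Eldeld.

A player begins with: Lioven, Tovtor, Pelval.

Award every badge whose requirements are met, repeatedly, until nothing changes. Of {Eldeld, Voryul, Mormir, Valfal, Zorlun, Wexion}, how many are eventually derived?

With Tovtor, Pelval, and Lioven, Eldeld is earned (Rule 11).
With Eldeld and Lioven, Voryul is earned (Rule 2).
With Voryul, Pelval, and Lioven, Mormir is earned (Rule 6).
With Tovtor, Mormir, and Voryul, Elmpax is earned (Rule 1).
With Elmpax, Valfal is earned (Rule 4).
Eldeld: reached.
Voryul: reached.
Mormir: reached.
Valfal: reached.
Zorlun would need Ornsel (Rule 8), but Ornsel is never earned.
Wexion would need Mormir, Zorlun, and Voryul (Rule 5), but Zorlun is never earned.
Reached: Eldeld, Voryul, Mormir, and Valfal — 4 of the 6.

4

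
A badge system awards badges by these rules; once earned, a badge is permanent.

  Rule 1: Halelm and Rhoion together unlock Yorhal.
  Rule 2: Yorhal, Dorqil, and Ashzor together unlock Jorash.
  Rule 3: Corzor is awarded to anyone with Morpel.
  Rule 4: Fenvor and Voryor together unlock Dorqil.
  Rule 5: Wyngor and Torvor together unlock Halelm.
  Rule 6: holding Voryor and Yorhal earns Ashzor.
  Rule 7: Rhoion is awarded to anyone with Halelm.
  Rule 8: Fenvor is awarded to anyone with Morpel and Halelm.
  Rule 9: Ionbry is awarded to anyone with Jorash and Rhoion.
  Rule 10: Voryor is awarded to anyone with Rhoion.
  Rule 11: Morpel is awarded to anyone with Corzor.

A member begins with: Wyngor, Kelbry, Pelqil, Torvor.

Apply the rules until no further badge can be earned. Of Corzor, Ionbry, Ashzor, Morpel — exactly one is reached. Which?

Ashzor

With Wyngor and Torvor, Halelm is earned (Rule 5).
With Halelm, Rhoion is earned (Rule 7).
With Halelm and Rhoion, Yorhal is earned (Rule 1).
With Rhoion, Voryor is earned (Rule 10).
With Voryor and Yorhal, Ashzor is earned (Rule 6).
Corzor would need Morpel (Rule 3), but Morpel is never earned. Ionbry would need Jorash and Rhoion (Rule 9), but Jorash is never earned. Morpel would need Corzor (Rule 11), but Corzor is never earned.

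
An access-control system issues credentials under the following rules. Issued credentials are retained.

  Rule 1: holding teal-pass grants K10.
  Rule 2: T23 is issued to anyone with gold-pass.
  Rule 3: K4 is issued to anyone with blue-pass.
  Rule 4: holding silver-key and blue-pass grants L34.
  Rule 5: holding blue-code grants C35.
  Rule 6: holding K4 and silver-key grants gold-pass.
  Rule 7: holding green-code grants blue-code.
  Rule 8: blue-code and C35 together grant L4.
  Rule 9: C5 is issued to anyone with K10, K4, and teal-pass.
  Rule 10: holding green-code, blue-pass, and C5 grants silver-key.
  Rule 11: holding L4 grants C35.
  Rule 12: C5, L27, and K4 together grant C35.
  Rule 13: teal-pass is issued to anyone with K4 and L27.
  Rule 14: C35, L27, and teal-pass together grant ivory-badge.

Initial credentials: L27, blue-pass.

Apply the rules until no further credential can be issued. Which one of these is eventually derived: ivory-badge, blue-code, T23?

Holding blue-pass grants K4 (Rule 3).
Holding K4 and L27 grants teal-pass (Rule 13).
Holding teal-pass grants K10 (Rule 1).
Holding K10, K4, and teal-pass grants C5 (Rule 9).
Holding C5, L27, and K4 grants C35 (Rule 12).
Holding C35, L27, and teal-pass grants ivory-badge (Rule 14).
blue-code would need green-code (Rule 7), but green-code is never granted. T23 would need gold-pass (Rule 2), but gold-pass is never granted.

ivory-badge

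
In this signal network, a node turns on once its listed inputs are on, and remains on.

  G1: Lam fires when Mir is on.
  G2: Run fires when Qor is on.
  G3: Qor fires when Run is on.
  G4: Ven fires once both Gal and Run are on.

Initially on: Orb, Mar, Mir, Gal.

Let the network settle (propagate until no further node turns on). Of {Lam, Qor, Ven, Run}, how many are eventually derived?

Mir is on, so Lam fires (G1).
Lam: reached.
Qor would need Run (G3), but Run never turns on.
Ven would need Gal and Run (G4), but Run never turns on.
Run would need Qor (G2), but Qor never turns on.
Reached: Lam — 1 of the 4.

1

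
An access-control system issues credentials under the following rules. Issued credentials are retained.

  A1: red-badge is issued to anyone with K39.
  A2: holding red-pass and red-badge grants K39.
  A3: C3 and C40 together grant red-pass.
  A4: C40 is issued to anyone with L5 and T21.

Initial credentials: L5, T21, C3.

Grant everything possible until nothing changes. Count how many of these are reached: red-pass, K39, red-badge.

Holding L5 and T21 grants C40 (A4).
Holding C3 and C40 grants red-pass (A3).
red-pass: reached.
K39 would need red-pass and red-badge (A2), but red-badge is never granted.
red-badge would need K39 (A1), but K39 is never granted.
Reached: red-pass — 1 of the 3.

1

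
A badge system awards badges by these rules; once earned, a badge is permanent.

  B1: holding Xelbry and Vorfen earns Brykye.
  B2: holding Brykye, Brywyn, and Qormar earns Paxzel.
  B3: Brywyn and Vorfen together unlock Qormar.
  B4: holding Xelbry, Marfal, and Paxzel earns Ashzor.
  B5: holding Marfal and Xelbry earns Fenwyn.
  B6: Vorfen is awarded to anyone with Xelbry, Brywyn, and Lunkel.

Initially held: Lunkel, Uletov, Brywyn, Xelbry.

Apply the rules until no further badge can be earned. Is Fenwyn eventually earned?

No

Fenwyn would need Marfal and Xelbry (B5), but Marfal is never earned.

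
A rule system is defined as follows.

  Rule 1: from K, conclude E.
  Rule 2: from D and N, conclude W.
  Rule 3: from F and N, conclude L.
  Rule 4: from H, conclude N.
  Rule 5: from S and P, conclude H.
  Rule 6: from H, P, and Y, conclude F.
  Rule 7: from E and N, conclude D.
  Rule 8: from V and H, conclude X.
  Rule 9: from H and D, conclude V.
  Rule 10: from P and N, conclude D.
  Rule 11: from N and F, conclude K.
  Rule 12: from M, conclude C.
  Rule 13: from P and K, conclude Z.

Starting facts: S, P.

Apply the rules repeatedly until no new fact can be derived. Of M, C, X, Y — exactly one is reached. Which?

S and P hold, so H follows (Rule 5).
From H, Rule 4 gives N.
From P and N, Rule 10 gives D.
From H and D, Rule 9 gives V.
V and H hold, so X follows (Rule 8).
C would need M (Rule 12), but M is never established. No rule produces M, and it is not given. No rule produces Y, and it is not given.

X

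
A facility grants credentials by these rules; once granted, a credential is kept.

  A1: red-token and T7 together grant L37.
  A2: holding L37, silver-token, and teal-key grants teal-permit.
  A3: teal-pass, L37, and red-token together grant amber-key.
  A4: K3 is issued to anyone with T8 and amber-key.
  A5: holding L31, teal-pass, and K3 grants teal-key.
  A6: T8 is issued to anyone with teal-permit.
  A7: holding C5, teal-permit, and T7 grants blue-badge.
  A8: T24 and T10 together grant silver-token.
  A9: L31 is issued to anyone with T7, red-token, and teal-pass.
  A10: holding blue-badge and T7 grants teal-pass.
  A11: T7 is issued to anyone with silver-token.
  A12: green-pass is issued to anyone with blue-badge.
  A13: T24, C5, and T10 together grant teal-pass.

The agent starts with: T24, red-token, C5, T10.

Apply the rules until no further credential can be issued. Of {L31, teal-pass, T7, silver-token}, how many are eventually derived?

4

Holding T24, C5, and T10 grants teal-pass (A13).
Holding T24 and T10 grants silver-token (A8).
Holding silver-token grants T7 (A11).
Holding T7, red-token, and teal-pass grants L31 (A9).
L31: reached.
teal-pass: reached.
T7: reached.
silver-token: reached.
All 4 are reached.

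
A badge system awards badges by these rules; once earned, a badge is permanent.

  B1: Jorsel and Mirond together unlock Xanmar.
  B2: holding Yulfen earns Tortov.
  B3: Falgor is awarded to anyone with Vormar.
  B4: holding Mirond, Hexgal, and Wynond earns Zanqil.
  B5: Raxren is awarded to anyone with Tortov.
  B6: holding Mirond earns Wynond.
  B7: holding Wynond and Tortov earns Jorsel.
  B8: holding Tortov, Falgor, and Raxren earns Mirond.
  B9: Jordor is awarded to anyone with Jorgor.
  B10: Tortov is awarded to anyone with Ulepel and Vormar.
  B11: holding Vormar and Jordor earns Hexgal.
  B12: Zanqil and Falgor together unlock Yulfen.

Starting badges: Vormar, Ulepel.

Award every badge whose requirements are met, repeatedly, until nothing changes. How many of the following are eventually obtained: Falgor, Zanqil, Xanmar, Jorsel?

With Ulepel and Vormar, Tortov is earned (B10).
With Vormar, Falgor is earned (B3).
With Tortov, Raxren is earned (B5).
With Tortov, Falgor, and Raxren, Mirond is earned (B8).
With Mirond, Wynond is earned (B6).
With Wynond and Tortov, Jorsel is earned (B7).
With Jorsel and Mirond, Xanmar is earned (B1).
Falgor: reached.
Zanqil would need Mirond, Hexgal, and Wynond (B4), but Hexgal is never earned.
Xanmar: reached.
Jorsel: reached.
Reached: Falgor, Xanmar, and Jorsel — 3 of the 4.

3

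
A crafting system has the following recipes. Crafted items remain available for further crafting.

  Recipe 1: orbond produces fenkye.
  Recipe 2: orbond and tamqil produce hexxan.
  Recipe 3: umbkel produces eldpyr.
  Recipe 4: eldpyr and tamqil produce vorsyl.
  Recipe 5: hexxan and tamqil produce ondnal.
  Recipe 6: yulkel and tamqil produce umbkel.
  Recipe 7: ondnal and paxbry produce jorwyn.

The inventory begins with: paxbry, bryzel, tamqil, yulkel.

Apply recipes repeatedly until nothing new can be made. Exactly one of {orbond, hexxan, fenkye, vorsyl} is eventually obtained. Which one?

yulkel and tamqil → umbkel (Recipe 6).
Using Recipe 3, umbkel makes eldpyr.
eldpyr and tamqil → vorsyl (Recipe 4).
hexxan would need orbond and tamqil (Recipe 2), but orbond is never obtained. No rule produces orbond, and it is not given. fenkye would need orbond (Recipe 1), but orbond is never obtained.

vorsyl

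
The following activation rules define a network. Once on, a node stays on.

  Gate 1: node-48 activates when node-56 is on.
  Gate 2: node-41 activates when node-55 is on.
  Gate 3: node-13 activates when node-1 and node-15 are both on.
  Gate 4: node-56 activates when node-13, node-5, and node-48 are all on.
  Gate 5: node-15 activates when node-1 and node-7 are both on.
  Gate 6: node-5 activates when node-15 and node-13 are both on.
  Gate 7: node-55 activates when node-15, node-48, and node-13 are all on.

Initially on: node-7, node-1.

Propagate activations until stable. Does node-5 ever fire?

Yes

node-1 and node-7 are on, so node-15 activates (Gate 5).
node-1 and node-15 are on, so node-13 activates (Gate 3).
Gate 6: node-15 and node-13 on → node-5 on.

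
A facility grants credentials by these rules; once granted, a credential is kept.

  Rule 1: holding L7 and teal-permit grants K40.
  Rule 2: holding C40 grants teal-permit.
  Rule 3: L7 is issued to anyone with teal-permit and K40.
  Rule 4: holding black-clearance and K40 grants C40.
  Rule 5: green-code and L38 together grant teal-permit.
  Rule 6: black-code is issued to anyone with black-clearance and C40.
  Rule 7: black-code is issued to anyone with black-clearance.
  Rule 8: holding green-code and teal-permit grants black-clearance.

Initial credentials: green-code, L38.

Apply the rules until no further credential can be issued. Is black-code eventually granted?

Holding green-code and L38 grants teal-permit (Rule 5).
Holding green-code and teal-permit grants black-clearance (Rule 8).
Holding black-clearance grants black-code (Rule 7).

Yes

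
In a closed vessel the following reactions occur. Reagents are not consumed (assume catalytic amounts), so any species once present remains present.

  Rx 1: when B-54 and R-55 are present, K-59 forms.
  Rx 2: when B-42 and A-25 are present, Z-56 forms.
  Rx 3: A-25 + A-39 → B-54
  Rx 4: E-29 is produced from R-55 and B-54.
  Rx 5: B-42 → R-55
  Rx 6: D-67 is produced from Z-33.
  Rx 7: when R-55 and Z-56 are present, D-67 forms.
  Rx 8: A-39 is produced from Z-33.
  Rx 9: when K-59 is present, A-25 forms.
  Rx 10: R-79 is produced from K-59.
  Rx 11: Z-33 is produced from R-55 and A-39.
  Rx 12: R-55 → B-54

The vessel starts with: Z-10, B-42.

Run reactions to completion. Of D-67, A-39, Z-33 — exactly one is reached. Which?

B-42 present → R-55 forms (Rx 5).
R-55 present → B-54 forms (Rx 12).
B-54 and R-55 present → K-59 forms (Rx 1).
K-59 present → A-25 forms (Rx 9).
B-42 and A-25 present → Z-56 forms (Rx 2).
R-55 and Z-56 present → D-67 forms (Rx 7).
A-39 would need Z-33 (Rx 8), but Z-33 never forms. Z-33 would need R-55 and A-39 (Rx 11), but A-39 never forms.

D-67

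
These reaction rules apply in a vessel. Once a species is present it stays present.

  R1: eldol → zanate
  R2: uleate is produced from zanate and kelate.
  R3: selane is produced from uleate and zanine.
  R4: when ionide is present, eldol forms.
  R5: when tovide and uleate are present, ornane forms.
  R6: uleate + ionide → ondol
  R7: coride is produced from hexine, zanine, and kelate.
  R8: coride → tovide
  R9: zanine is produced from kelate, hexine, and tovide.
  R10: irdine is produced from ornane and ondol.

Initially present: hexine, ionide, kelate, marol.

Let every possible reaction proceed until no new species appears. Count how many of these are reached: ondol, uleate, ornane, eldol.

3

ionide present → eldol forms (R4).
eldol present → zanate forms (R1).
zanate and kelate present → uleate forms (R2).
uleate and ionide present → ondol forms (R6).
ondol: reached.
uleate: reached.
ornane would need tovide and uleate (R5), but tovide never forms.
eldol: reached.
Reached: ondol, uleate, and eldol — 3 of the 4.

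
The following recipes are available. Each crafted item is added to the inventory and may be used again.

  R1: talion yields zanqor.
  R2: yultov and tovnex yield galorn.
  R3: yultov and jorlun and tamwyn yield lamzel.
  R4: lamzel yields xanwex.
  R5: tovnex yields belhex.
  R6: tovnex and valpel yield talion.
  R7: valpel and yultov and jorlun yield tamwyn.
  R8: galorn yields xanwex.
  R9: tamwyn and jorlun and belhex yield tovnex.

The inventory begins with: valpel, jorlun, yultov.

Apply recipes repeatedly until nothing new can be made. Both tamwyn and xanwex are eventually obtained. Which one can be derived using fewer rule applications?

tamwyn

tamwyn: Using R7, valpel, yultov, and jorlun make tamwyn. [1 rule application]
xanwex: Using R7, valpel, yultov, and jorlun make tamwyn. Using R3, yultov, jorlun, and tamwyn make lamzel. Using R4, lamzel makes xanwex. [3 rule applications]
tamwyn needs fewer.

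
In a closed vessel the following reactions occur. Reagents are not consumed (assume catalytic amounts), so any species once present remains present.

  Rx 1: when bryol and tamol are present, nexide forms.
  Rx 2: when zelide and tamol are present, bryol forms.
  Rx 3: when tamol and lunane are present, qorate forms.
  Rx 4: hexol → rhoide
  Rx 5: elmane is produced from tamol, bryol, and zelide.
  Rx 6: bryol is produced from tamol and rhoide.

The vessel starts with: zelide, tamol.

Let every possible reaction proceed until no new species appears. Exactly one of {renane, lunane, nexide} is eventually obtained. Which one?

nexide

zelide and tamol present → bryol forms (Rx 2).
bryol and tamol present → nexide forms (Rx 1).
No rule produces renane, and it is not given. No rule produces lunane, and it is not given.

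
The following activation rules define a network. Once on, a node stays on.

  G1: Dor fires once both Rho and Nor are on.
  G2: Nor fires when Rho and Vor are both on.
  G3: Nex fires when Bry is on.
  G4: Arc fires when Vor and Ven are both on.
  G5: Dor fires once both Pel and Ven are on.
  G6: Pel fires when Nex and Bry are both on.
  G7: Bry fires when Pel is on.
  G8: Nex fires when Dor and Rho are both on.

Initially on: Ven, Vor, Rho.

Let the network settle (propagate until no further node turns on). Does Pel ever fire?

Pel would need Nex and Bry (G6), but Bry never turns on.

No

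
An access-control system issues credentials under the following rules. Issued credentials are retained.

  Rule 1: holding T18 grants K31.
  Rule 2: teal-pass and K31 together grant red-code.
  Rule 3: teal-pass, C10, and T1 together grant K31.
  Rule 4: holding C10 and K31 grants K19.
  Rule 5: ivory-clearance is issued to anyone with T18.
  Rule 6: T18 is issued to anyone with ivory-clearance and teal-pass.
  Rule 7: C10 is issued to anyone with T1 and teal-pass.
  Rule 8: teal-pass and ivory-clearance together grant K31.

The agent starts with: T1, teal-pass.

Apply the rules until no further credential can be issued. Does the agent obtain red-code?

Holding T1 and teal-pass grants C10 (Rule 7).
Holding teal-pass, C10, and T1 grants K31 (Rule 3).
Holding teal-pass and K31 grants red-code (Rule 2).

Yes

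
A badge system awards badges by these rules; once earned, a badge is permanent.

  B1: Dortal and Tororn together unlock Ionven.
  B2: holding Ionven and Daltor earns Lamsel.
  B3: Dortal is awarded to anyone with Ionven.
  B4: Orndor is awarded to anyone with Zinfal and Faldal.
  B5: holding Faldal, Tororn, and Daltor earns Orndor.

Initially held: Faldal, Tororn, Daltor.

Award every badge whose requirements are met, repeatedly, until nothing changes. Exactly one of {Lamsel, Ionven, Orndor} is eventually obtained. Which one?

With Faldal, Tororn, and Daltor, Orndor is earned (B5).
Lamsel would need Ionven and Daltor (B2), but Ionven is never earned. Ionven would need Dortal and Tororn (B1), but Dortal is never earned.

Orndor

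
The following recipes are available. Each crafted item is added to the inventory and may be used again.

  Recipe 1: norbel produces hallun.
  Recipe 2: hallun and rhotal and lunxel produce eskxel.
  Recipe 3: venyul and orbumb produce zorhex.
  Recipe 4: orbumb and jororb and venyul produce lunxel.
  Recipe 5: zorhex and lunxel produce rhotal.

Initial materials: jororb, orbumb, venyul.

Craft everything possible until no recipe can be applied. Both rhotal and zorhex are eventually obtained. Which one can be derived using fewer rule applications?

zorhex: venyul and orbumb → zorhex (Recipe 3). [1 rule application]
rhotal: orbumb and jororb and venyul → lunxel (Recipe 4). Using Recipe 3, venyul and orbumb make zorhex. zorhex and lunxel → rhotal (Recipe 5). [3 rule applications]
zorhex needs fewer.

zorhex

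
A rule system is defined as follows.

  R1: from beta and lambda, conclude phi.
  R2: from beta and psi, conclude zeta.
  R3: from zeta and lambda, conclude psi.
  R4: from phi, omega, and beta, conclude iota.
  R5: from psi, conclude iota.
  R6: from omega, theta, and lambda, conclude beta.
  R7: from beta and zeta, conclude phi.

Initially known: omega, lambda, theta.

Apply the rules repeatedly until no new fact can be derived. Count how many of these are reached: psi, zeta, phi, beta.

omega, theta, and lambda hold, so beta follows (R6).
beta and lambda hold, so phi follows (R1).
psi would need zeta and lambda (R3), but zeta is never established.
zeta would need beta and psi (R2), but psi is never established.
phi: reached.
beta: reached.
Reached: phi and beta — 2 of the 4.

2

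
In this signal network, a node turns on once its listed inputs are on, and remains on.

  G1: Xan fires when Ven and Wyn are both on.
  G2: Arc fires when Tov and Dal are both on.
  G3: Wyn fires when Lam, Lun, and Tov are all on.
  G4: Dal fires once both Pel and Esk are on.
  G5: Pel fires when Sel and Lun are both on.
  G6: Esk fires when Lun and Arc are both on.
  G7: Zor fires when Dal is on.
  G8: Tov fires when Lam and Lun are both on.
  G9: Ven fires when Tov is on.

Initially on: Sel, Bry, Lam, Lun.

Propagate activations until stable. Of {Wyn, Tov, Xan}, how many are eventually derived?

G8: Lam and Lun on → Tov on.
G9: Tov on → Ven on.
G3: Lam, Lun, and Tov on → Wyn on.
Ven and Wyn are on, so Xan fires (G1).
Wyn: reached.
Tov: reached.
Xan: reached.
All 3 are reached.

3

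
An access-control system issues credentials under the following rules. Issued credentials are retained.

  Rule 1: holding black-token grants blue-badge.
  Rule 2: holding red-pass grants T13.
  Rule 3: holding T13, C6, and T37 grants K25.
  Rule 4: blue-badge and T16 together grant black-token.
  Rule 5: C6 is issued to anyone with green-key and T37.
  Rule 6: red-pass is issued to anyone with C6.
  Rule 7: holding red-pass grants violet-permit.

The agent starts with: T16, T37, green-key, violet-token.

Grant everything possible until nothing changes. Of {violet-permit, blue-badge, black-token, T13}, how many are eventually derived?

Holding green-key and T37 grants C6 (Rule 5).
Holding C6 grants red-pass (Rule 6).
Holding red-pass grants T13 (Rule 2).
Holding red-pass grants violet-permit (Rule 7).
violet-permit: reached.
blue-badge would need black-token (Rule 1), but black-token is never granted.
black-token would need blue-badge and T16 (Rule 4), but blue-badge is never granted.
T13: reached.
Reached: violet-permit and T13 — 2 of the 4.

2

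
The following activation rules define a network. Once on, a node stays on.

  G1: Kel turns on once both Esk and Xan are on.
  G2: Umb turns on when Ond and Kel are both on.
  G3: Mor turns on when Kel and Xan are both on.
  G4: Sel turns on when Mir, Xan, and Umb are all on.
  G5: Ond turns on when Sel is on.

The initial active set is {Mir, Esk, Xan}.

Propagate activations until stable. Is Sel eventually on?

Sel would need Mir, Xan, and Umb (G4), but Umb never turns on.

No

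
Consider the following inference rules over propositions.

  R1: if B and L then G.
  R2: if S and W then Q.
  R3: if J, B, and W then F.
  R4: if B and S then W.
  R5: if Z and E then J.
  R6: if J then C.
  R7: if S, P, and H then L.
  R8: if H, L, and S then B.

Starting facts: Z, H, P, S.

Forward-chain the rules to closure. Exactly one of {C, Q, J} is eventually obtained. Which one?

From S, P, and H, R7 gives L.
From H, L, and S, R8 gives B.
From B and S, R4 gives W.
S and W hold, so Q follows (R2).
C would need J (R6), but J is never established. J would need Z and E (R5), but E is never established.

Q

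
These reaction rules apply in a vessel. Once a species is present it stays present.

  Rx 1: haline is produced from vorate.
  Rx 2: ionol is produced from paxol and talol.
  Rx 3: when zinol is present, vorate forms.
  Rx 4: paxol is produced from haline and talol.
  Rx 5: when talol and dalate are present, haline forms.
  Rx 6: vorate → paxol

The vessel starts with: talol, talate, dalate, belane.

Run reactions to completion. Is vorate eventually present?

vorate would need zinol (Rx 3), but zinol never forms.

No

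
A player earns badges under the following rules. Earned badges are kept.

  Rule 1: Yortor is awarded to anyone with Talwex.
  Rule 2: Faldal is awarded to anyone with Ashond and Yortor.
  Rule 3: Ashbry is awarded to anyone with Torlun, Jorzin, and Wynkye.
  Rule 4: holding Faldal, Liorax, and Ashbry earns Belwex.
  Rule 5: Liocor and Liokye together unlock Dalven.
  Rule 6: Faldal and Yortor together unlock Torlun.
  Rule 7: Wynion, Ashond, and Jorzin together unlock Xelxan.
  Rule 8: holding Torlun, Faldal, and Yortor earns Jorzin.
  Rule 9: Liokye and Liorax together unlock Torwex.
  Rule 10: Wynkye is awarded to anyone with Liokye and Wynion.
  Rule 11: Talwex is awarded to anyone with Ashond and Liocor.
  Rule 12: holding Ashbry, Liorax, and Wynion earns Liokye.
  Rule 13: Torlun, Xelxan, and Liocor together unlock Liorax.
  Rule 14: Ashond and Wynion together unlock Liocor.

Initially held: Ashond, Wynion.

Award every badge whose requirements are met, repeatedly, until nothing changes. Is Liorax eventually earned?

Yes

With Ashond and Wynion, Liocor is earned (Rule 14).
With Ashond and Liocor, Talwex is earned (Rule 11).
With Talwex, Yortor is earned (Rule 1).
With Ashond and Yortor, Faldal is earned (Rule 2).
With Faldal and Yortor, Torlun is earned (Rule 6).
With Torlun, Faldal, and Yortor, Jorzin is earned (Rule 8).
With Wynion, Ashond, and Jorzin, Xelxan is earned (Rule 7).
With Torlun, Xelxan, and Liocor, Liorax is earned (Rule 13).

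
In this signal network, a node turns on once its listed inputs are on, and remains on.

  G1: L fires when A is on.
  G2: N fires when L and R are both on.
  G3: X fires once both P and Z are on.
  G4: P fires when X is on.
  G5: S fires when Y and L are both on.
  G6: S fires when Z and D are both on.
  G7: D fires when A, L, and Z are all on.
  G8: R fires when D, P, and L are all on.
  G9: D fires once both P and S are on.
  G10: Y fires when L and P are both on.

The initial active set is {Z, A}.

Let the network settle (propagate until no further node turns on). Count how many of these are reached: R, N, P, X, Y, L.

G1: A on → L on.
R would need D, P, and L (G8), but P never turns on.
N would need L and R (G2), but R never turns on.
P would need X (G4), but X never turns on.
X would need P and Z (G3), but P never turns on.
Y would need L and P (G10), but P never turns on.
L: reached.
Reached: L — 1 of the 6.

1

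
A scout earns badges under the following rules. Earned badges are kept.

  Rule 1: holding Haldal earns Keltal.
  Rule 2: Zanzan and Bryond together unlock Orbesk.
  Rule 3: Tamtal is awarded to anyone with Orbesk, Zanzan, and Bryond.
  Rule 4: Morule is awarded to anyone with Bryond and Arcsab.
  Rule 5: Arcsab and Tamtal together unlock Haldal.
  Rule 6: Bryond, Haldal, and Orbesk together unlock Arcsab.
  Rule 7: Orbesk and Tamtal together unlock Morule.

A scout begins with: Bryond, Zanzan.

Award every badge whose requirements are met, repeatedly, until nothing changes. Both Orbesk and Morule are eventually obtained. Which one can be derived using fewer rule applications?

Orbesk: With Zanzan and Bryond, Orbesk is earned (Rule 2). [1 rule application]
Morule: With Zanzan and Bryond, Orbesk is earned (Rule 2). With Orbesk, Zanzan, and Bryond, Tamtal is earned (Rule 3). With Orbesk and Tamtal, Morule is earned (Rule 7). [3 rule applications]
Orbesk needs fewer.

Orbesk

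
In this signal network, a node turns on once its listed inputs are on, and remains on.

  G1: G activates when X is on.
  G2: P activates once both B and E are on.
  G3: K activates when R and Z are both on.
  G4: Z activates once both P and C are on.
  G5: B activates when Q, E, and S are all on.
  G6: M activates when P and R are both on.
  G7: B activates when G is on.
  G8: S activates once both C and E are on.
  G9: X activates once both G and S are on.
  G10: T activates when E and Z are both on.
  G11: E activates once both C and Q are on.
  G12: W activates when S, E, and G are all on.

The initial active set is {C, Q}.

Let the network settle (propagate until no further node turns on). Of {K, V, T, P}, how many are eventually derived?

2

G11: C and Q on → E on.
C and E are on, so S activates (G8).
G5: Q, E, and S on → B on.
B and E are on, so P activates (G2).
G4: P and C on → Z on.
E and Z are on, so T activates (G10).
K would need R and Z (G3), but R never turns on.
No rule produces V, and it is not given.
T: reached.
P: reached.
Reached: T and P — 2 of the 4.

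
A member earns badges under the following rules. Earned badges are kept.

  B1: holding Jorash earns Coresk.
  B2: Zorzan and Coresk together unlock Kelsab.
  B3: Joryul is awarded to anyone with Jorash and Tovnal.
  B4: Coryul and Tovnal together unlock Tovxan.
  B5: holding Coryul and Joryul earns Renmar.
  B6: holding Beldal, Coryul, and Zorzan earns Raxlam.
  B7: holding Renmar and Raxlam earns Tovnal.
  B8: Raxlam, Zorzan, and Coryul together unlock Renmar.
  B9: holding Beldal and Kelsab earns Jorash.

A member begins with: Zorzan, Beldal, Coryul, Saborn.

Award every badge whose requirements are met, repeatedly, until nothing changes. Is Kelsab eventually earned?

Kelsab would need Zorzan and Coresk (B2), but Coresk is never earned.

No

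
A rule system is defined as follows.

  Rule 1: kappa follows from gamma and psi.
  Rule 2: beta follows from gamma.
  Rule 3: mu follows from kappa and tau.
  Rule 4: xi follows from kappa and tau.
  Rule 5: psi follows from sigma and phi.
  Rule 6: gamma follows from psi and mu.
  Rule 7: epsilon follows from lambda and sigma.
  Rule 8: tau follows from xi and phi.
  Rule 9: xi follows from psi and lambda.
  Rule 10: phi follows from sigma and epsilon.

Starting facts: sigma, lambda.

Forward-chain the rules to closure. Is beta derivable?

beta would need gamma (Rule 2), but gamma is never established.

No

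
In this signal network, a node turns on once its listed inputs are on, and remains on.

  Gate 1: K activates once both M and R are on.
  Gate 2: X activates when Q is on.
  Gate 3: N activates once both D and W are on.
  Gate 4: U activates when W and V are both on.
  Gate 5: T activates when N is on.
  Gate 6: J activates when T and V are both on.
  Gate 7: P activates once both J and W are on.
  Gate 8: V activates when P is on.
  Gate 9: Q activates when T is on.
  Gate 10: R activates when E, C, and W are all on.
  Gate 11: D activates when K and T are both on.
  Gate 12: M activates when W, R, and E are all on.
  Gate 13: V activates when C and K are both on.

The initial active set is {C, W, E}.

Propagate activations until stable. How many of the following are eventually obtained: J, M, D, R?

2

Gate 10: E, C, and W on → R on.
Gate 12: W, R, and E on → M on.
J would need T and V (Gate 6), but T never turns on.
M: reached.
D would need K and T (Gate 11), but T never turns on.
R: reached.
Reached: M and R — 2 of the 4.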